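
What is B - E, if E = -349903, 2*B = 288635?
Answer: 988441/2 ≈ 4.9422e+5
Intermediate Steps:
B = 288635/2 (B = (1/2)*288635 = 288635/2 ≈ 1.4432e+5)
B - E = 288635/2 - 1*(-349903) = 288635/2 + 349903 = 988441/2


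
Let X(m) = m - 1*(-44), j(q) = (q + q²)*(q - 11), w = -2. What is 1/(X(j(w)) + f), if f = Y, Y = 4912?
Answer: 1/4930 ≈ 0.00020284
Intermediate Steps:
f = 4912
j(q) = (-11 + q)*(q + q²) (j(q) = (q + q²)*(-11 + q) = (-11 + q)*(q + q²))
X(m) = 44 + m (X(m) = m + 44 = 44 + m)
1/(X(j(w)) + f) = 1/((44 - 2*(-11 + (-2)² - 10*(-2))) + 4912) = 1/((44 - 2*(-11 + 4 + 20)) + 4912) = 1/((44 - 2*13) + 4912) = 1/((44 - 26) + 4912) = 1/(18 + 4912) = 1/4930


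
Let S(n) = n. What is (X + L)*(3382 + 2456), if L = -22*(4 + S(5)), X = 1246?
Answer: 6118224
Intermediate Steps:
L = -198 (L = -22*(4 + 5) = -22*9 = -198)
(X + L)*(3382 + 2456) = (1246 - 198)*(3382 + 2456) = 1048*5838 = 6118224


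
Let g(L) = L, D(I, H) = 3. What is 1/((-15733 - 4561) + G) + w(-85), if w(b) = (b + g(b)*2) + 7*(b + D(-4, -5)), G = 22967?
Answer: -2215916/2673 ≈ -829.00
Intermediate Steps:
w(b) = 21 + 10*b (w(b) = (b + b*2) + 7*(b + 3) = (b + 2*b) + 7*(3 + b) = 3*b + (21 + 7*b) = 21 + 10*b)
1/((-15733 - 4561) + G) + w(-85) = 1/((-15733 - 4561) + 22967) + (21 + 10*(-85)) = 1/(-20294 + 22967) + (21 - 850) = 1/2673 - 829 = -2215916/2673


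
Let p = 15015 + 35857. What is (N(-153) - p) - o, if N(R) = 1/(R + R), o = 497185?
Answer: -167705443/306 ≈ -5.4806e+5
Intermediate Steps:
p = 50872
N(R) = 1/(2*R)
(N(-153) - p) - o = ((½)/(-153) - 1*50872) - 1*497185 = ((½)*(-1/153) - 50872) - 497185 = (-1/306 - 50872) - 497185 = -15566833/306 - 497185 = -167705443/306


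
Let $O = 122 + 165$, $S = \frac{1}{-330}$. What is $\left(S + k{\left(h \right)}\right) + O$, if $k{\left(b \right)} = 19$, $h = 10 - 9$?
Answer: $\frac{100979}{330} \approx 306.0$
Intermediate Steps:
$S = - \frac{1}{330} \approx -0.0030303$
$h = 1$ ($h = 10 - 9 = 1$)
$O = 287$
$\left(S + k{\left(h \right)}\right) + O = \left(- \frac{1}{330} + 19\right) + 287 = \frac{6269}{330} + 287 = \frac{100979}{330}$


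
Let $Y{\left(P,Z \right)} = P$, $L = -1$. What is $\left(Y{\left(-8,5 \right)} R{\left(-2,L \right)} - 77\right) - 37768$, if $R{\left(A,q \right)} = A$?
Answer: $-37829$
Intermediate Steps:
$\left(Y{\left(-8,5 \right)} R{\left(-2,L \right)} - 77\right) - 37768 = \left(\left(-8\right) \left(-2\right) - 77\right) - 37768 = \left(16 - 77\right) - 37768 = -61 - 37768 = -37829$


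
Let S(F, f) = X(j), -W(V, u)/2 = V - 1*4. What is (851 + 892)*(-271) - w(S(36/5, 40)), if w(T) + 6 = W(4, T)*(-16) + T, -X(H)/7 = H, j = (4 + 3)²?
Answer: -472004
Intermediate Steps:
j = 49 (j = 7² = 49)
X(H) = -7*H
W(V, u) = 8 - 2*V (W(V, u) = -2*(V - 1*4) = -2*(V - 4) = -2*(-4 + V) = 8 - 2*V)
S(F, f) = -343 (S(F, f) = -7*49 = -343)
w(T) = -6 + T (w(T) = -6 + ((8 - 2*4)*(-16) + T) = -6 + ((8 - 8)*(-16) + T) = -6 + (0*(-16) + T) = -6 + (0 + T) = -6 + T)
(851 + 892)*(-271) - w(S(36/5, 40)) = (851 + 892)*(-271) - (-6 - 343) = 1743*(-271) - 1*(-349) = -472353 + 349 = -472004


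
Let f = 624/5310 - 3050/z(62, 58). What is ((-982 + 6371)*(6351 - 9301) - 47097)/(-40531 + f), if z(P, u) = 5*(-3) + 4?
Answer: 155221138545/391868891 ≈ 396.10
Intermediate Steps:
z(P, u) = -11 (z(P, u) = -15 + 4 = -11)
f = 2700394/9735 (f = 624/5310 - 3050/(-11) = 624*(1/5310) - 3050*(-1/11) = 104/885 + 3050/11 = 2700394/9735 ≈ 277.39)
((-982 + 6371)*(6351 - 9301) - 47097)/(-40531 + f) = ((-982 + 6371)*(6351 - 9301) - 47097)/(-40531 + 2700394/9735) = (5389*(-2950) - 47097)/(-391868891/9735) = (-15897550 - 47097)*(-9735/391868891) = -15944647*(-9735/391868891) = 155221138545/391868891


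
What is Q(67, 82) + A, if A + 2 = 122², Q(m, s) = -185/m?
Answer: 996909/67 ≈ 14879.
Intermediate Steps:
A = 14882 (A = -2 + 122² = -2 + 14884 = 14882)
Q(67, 82) + A = -185/67 + 14882 = 996909/67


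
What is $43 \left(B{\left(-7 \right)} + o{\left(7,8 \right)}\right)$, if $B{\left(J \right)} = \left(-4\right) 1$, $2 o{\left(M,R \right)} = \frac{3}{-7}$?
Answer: $- \frac{2537}{14} \approx -181.21$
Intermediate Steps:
$o{\left(M,R \right)} = - \frac{3}{14}$ ($o{\left(M,R \right)} = \frac{3 \frac{1}{-7}}{2} = \frac{3 \left(- \frac{1}{7}\right)}{2} = \frac{1}{2} \left(- \frac{3}{7}\right) = - \frac{3}{14}$)
$B{\left(J \right)} = -4$
$43 \left(B{\left(-7 \right)} + o{\left(7,8 \right)}\right) = 43 \left(-4 - \frac{3}{14}\right) = 43 \left(- \frac{59}{14}\right) = - \frac{2537}{14}$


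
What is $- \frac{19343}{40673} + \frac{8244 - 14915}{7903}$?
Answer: $- \frac{60599616}{45919817} \approx -1.3197$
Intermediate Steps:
$- \frac{19343}{40673} + \frac{8244 - 14915}{7903} = \left(-19343\right) \frac{1}{40673} - \frac{953}{1129} = - \frac{19343}{40673} - \frac{953}{1129} = - \frac{60599616}{45919817}$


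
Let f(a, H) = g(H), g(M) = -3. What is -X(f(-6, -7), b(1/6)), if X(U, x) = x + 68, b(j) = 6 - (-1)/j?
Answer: -80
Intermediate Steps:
f(a, H) = -3
b(j) = 6 + 1/j
X(U, x) = 68 + x
-X(f(-6, -7), b(1/6)) = -(68 + (6 + 1/(1/6))) = -(68 + (6 + 1/(⅙))) = -(68 + (6 + 6)) = -(68 + 12) = -1*80 = -80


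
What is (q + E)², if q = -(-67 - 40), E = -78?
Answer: 841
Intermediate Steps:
q = 107 (q = -1*(-107) = 107)
(q + E)² = (107 - 78)² = 29² = 841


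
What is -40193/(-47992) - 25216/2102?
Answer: -562840293/50439592 ≈ -11.159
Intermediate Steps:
-40193/(-47992) - 25216/2102 = -40193*(-1/47992) - 25216*1/2102 = 40193/47992 - 12608/1051 = -562840293/50439592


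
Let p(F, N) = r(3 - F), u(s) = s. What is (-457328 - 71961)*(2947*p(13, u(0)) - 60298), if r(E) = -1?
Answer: 33474882805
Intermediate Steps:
p(F, N) = -1
(-457328 - 71961)*(2947*p(13, u(0)) - 60298) = (-457328 - 71961)*(2947*(-1) - 60298) = -529289*(-2947 - 60298) = -529289*(-63245) = 33474882805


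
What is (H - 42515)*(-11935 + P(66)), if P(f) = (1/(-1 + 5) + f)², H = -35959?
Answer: 4737279195/8 ≈ 5.9216e+8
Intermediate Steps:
P(f) = (¼ + f)² (P(f) = (1/4 + f)² = (¼ + f)²)
(H - 42515)*(-11935 + P(66)) = (-35959 - 42515)*(-11935 + (1 + 4*66)²/16) = -78474*(-11935 + (1 + 264)²/16) = -78474*(-11935 + (1/16)*265²) = -78474*(-11935 + (1/16)*70225) = -78474*(-11935 + 70225/16) = -78474*(-120735/16) = 4737279195/8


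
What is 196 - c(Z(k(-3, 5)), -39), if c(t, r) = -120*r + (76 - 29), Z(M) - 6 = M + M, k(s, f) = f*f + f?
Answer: -4531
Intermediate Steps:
k(s, f) = f + f² (k(s, f) = f² + f = f + f²)
Z(M) = 6 + 2*M (Z(M) = 6 + (M + M) = 6 + 2*M)
c(t, r) = 47 - 120*r (c(t, r) = -120*r + 47 = 47 - 120*r)
196 - c(Z(k(-3, 5)), -39) = 196 - (47 - 120*(-39)) = 196 - (47 + 4680) = 196 - 1*4727 = 196 - 4727 = -4531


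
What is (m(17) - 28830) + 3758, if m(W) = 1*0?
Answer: -25072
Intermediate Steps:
m(W) = 0
(m(17) - 28830) + 3758 = (0 - 28830) + 3758 = -28830 + 3758 = -25072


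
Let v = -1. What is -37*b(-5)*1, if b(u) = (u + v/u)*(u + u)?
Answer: -1776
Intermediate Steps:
b(u) = 2*u*(u - 1/u) (b(u) = (u - 1/u)*(u + u) = (u - 1/u)*(2*u) = 2*u*(u - 1/u))
-37*b(-5)*1 = -37*(-2 + 2*(-5)**2)*1 = -37*(-2 + 2*25)*1 = -37*(-2 + 50)*1 = -37*48*1 = -1776*1 = -1776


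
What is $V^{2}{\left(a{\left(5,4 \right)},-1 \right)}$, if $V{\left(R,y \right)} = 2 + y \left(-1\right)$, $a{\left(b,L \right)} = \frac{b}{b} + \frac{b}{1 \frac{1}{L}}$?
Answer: $9$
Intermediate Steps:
$a{\left(b,L \right)} = 1 + L b$ ($a{\left(b,L \right)} = 1 + \frac{b}{\frac{1}{L}} = 1 + b L = 1 + L b$)
$V{\left(R,y \right)} = 2 - y$
$V^{2}{\left(a{\left(5,4 \right)},-1 \right)} = \left(2 - -1\right)^{2} = \left(2 + 1\right)^{2} = 3^{2} = 9$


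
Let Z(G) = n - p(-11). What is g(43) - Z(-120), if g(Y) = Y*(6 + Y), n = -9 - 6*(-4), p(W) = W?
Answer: 2081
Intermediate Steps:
n = 15 (n = -9 + 24 = 15)
Z(G) = 26 (Z(G) = 15 - 1*(-11) = 15 + 11 = 26)
g(43) - Z(-120) = 43*(6 + 43) - 1*26 = 43*49 - 26 = 2107 - 26 = 2081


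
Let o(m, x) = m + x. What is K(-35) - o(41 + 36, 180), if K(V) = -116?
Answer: -373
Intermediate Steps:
K(-35) - o(41 + 36, 180) = -116 - ((41 + 36) + 180) = -116 - (77 + 180) = -116 - 1*257 = -116 - 257 = -373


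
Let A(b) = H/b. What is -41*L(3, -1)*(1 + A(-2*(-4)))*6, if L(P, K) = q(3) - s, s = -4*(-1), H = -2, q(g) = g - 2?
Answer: 1107/2 ≈ 553.50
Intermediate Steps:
q(g) = -2 + g
s = 4
A(b) = -2/b
L(P, K) = -3 (L(P, K) = (-2 + 3) - 1*4 = 1 - 4 = -3)
-41*L(3, -1)*(1 + A(-2*(-4)))*6 = -(-123)*(1 - 2/((-2*(-4))))*6 = -(-123)*(1 - 2/8)*6 = -(-123)*(1 - 2*⅛)*6 = -(-123)*(1 - ¼)*6 = -(-123)*3/4*6 = -41*(-9/4)*6 = (369/4)*6 = 1107/2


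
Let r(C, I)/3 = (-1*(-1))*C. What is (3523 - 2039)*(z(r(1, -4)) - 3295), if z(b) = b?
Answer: -4885328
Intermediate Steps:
r(C, I) = 3*C (r(C, I) = 3*((-1*(-1))*C) = 3*(1*C) = 3*C)
(3523 - 2039)*(z(r(1, -4)) - 3295) = (3523 - 2039)*(3*1 - 3295) = 1484*(3 - 3295) = 1484*(-3292) = -4885328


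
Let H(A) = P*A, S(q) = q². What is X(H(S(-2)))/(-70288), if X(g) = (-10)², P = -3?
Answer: -25/17572 ≈ -0.0014227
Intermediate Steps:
H(A) = -3*A
X(g) = 100
X(H(S(-2)))/(-70288) = 100/(-70288) = 100*(-1/70288) = -25/17572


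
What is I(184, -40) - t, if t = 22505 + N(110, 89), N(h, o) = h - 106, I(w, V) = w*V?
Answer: -29869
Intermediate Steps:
I(w, V) = V*w
N(h, o) = -106 + h
t = 22509 (t = 22505 + (-106 + 110) = 22505 + 4 = 22509)
I(184, -40) - t = -40*184 - 1*22509 = -7360 - 22509 = -29869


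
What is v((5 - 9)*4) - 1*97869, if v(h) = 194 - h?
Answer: -97659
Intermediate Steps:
v((5 - 9)*4) - 1*97869 = (194 - (5 - 9)*4) - 1*97869 = (194 - (-4)*4) - 97869 = (194 - 1*(-16)) - 97869 = (194 + 16) - 97869 = 210 - 97869 = -97659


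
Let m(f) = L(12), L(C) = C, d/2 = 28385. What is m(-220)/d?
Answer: 6/28385 ≈ 0.00021138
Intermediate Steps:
d = 56770 (d = 2*28385 = 56770)
m(f) = 12
m(-220)/d = 12/56770 = 12*(1/56770) = 6/28385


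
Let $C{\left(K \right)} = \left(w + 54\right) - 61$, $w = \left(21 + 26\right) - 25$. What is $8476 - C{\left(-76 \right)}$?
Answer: $8461$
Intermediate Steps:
$w = 22$ ($w = 47 - 25 = 22$)
$C{\left(K \right)} = 15$ ($C{\left(K \right)} = \left(22 + 54\right) - 61 = 76 - 61 = 15$)
$8476 - C{\left(-76 \right)} = 8476 - 15 = 8461$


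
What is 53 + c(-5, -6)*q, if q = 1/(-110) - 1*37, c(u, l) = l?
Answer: 15128/55 ≈ 275.05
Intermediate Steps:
q = -4071/110 (q = -1/110 - 37 = -4071/110 ≈ -37.009)
53 + c(-5, -6)*q = 53 - 6*(-4071/110) = 53 + 12213/55 = 15128/55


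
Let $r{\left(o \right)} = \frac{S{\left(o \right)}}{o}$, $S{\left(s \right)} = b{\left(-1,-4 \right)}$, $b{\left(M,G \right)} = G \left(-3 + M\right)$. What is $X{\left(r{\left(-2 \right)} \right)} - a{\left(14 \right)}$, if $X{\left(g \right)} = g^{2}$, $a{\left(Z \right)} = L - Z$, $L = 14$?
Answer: $64$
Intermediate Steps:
$S{\left(s \right)} = 16$ ($S{\left(s \right)} = - 4 \left(-3 - 1\right) = \left(-4\right) \left(-4\right) = 16$)
$r{\left(o \right)} = \frac{16}{o}$
$a{\left(Z \right)} = 14 - Z$
$X{\left(r{\left(-2 \right)} \right)} - a{\left(14 \right)} = \left(\frac{16}{-2}\right)^{2} - \left(14 - 14\right) = \left(16 \left(- \frac{1}{2}\right)\right)^{2} - \left(14 - 14\right) = \left(-8\right)^{2} - 0 = 64 + 0 = 64$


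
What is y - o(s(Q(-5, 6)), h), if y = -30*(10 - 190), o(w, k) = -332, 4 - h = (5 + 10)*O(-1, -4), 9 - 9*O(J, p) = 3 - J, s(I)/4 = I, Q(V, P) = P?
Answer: 5732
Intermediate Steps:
s(I) = 4*I
O(J, p) = ⅔ + J/9 (O(J, p) = 1 - (3 - J)/9 = 1 + (-⅓ + J/9) = ⅔ + J/9)
h = -13/3 (h = 4 - (5 + 10)*(⅔ + (⅑)*(-1)) = 4 - 15*(⅔ - ⅑) = 4 - 15*5/9 = 4 - 1*25/3 = 4 - 25/3 = -13/3 ≈ -4.3333)
y = 5400 (y = -30*(-180) = 5400)
y - o(s(Q(-5, 6)), h) = 5400 - 1*(-332) = 5400 + 332 = 5732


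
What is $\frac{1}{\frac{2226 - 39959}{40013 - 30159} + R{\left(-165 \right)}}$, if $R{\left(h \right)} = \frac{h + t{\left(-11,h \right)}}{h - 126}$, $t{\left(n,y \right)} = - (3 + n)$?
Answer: $- \frac{2867514}{9433225} \approx -0.30398$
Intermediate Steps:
$t{\left(n,y \right)} = -3 - n$
$R{\left(h \right)} = \frac{8 + h}{-126 + h}$ ($R{\left(h \right)} = \frac{h - -8}{h - 126} = \frac{h + \left(-3 + 11\right)}{-126 + h} = \frac{h + 8}{-126 + h} = \frac{8 + h}{-126 + h}$)
$\frac{1}{\frac{2226 - 39959}{40013 - 30159} + R{\left(-165 \right)}} = \frac{1}{\frac{2226 - 39959}{40013 - 30159} + \frac{8 - 165}{-126 - 165}} = \frac{1}{- \frac{37733}{9854} + \frac{1}{-291} \left(-157\right)} = \frac{1}{\left(-37733\right) \frac{1}{9854} - - \frac{157}{291}} = \frac{1}{- \frac{37733}{9854} + \frac{157}{291}} = \frac{1}{- \frac{9433225}{2867514}} = - \frac{2867514}{9433225}$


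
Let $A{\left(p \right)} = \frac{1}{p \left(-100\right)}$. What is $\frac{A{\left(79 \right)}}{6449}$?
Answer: $- \frac{1}{50947100} \approx -1.9628 \cdot 10^{-8}$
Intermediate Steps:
$A{\left(p \right)} = - \frac{1}{100 p}$ ($A{\left(p \right)} = \frac{1}{p} \left(- \frac{1}{100}\right) = - \frac{1}{100 p}$)
$\frac{A{\left(79 \right)}}{6449} = \frac{\left(- \frac{1}{100}\right) \frac{1}{79}}{6449} = \left(- \frac{1}{100}\right) \frac{1}{79} \cdot \frac{1}{6449} = \left(- \frac{1}{7900}\right) \frac{1}{6449} = - \frac{1}{50947100}$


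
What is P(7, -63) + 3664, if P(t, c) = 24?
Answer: 3688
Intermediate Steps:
P(7, -63) + 3664 = 24 + 3664 = 3688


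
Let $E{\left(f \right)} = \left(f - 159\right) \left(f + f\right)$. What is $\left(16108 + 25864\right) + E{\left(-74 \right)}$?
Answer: $76456$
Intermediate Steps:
$E{\left(f \right)} = 2 f \left(-159 + f\right)$ ($E{\left(f \right)} = \left(-159 + f\right) 2 f = 2 f \left(-159 + f\right)$)
$\left(16108 + 25864\right) + E{\left(-74 \right)} = \left(16108 + 25864\right) + 2 \left(-74\right) \left(-159 - 74\right) = 41972 + 2 \left(-74\right) \left(-233\right) = 41972 + 34484 = 76456$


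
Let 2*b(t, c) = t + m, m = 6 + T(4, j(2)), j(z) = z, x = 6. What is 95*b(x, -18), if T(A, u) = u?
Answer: 665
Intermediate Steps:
m = 8 (m = 6 + 2 = 8)
b(t, c) = 4 + t/2 (b(t, c) = (t + 8)/2 = (8 + t)/2 = 4 + t/2)
95*b(x, -18) = 95*(4 + (½)*6) = 95*(4 + 3) = 95*7 = 665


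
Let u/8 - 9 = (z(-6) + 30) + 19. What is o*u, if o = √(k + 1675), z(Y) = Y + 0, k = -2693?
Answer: 416*I*√1018 ≈ 13273.0*I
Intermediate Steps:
z(Y) = Y
o = I*√1018 (o = √(-2693 + 1675) = √(-1018) = I*√1018 ≈ 31.906*I)
u = 416 (u = 72 + 8*((-6 + 30) + 19) = 72 + 8*(24 + 19) = 72 + 8*43 = 72 + 344 = 416)
o*u = (I*√1018)*416 = 416*I*√1018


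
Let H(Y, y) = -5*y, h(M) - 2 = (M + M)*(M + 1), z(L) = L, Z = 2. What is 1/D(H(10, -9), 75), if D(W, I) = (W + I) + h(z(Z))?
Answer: 1/134 ≈ 0.0074627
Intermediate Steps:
h(M) = 2 + 2*M*(1 + M) (h(M) = 2 + (M + M)*(M + 1) = 2 + (2*M)*(1 + M) = 2 + 2*M*(1 + M))
D(W, I) = 14 + I + W (D(W, I) = (W + I) + (2 + 2*2 + 2*2²) = (I + W) + (2 + 4 + 2*4) = (I + W) + (2 + 4 + 8) = (I + W) + 14 = 14 + I + W)
1/D(H(10, -9), 75) = 1/(14 + 75 - 5*(-9)) = 1/(14 + 75 + 45) = 1/134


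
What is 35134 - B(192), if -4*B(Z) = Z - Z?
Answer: 35134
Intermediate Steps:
B(Z) = 0 (B(Z) = -(Z - Z)/4 = -¼*0 = 0)
35134 - B(192) = 35134 - 1*0 = 35134 + 0 = 35134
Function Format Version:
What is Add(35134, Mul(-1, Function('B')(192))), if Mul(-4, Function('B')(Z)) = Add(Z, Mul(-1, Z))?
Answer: 35134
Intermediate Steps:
Function('B')(Z) = 0 (Function('B')(Z) = Mul(Rational(-1, 4), Add(Z, Mul(-1, Z))) = Mul(Rational(-1, 4), 0) = 0)
Add(35134, Mul(-1, Function('B')(192))) = Add(35134, Mul(-1, 0)) = Add(35134, 0) = 35134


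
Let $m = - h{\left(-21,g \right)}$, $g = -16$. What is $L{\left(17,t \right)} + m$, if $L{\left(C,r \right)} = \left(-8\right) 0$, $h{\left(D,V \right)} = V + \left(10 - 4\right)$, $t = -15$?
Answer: $10$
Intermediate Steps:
$h{\left(D,V \right)} = 6 + V$ ($h{\left(D,V \right)} = V + \left(10 - 4\right) = V + 6 = 6 + V$)
$L{\left(C,r \right)} = 0$
$m = 10$ ($m = - (6 - 16) = \left(-1\right) \left(-10\right) = 10$)
$L{\left(17,t \right)} + m = 0 + 10 = 10$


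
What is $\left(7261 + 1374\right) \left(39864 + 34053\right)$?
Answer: $638273295$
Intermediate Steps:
$\left(7261 + 1374\right) \left(39864 + 34053\right) = 8635 \cdot 73917 = 638273295$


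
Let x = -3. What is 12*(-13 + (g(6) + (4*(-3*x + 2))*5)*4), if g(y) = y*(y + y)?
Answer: 13860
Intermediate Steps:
g(y) = 2*y**2 (g(y) = y*(2*y) = 2*y**2)
12*(-13 + (g(6) + (4*(-3*x + 2))*5)*4) = 12*(-13 + (2*6**2 + (4*(-3*(-3) + 2))*5)*4) = 12*(-13 + (2*36 + (4*(9 + 2))*5)*4) = 12*(-13 + (72 + (4*11)*5)*4) = 12*(-13 + (72 + 44*5)*4) = 12*(-13 + (72 + 220)*4) = 12*(-13 + 292*4) = 12*(-13 + 1168) = 12*1155 = 13860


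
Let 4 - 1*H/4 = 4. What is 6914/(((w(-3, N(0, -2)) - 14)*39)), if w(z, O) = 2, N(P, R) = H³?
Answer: -3457/234 ≈ -14.773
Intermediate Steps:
H = 0 (H = 16 - 4*4 = 16 - 16 = 0)
N(P, R) = 0 (N(P, R) = 0³ = 0)
6914/(((w(-3, N(0, -2)) - 14)*39)) = 6914/(((2 - 14)*39)) = 6914/((-12*39)) = 6914/(-468) = 6914*(-1/468) = -3457/234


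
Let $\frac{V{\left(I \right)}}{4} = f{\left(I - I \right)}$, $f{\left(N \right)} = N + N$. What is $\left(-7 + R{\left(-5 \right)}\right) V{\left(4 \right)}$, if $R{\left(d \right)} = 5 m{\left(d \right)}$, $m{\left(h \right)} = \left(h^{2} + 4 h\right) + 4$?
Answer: $0$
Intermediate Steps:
$m{\left(h \right)} = 4 + h^{2} + 4 h$
$R{\left(d \right)} = 20 + 5 d^{2} + 20 d$ ($R{\left(d \right)} = 5 \left(4 + d^{2} + 4 d\right) = 20 + 5 d^{2} + 20 d$)
$f{\left(N \right)} = 2 N$
$V{\left(I \right)} = 0$ ($V{\left(I \right)} = 4 \cdot 2 \left(I - I\right) = 4 \cdot 2 \cdot 0 = 4 \cdot 0 = 0$)
$\left(-7 + R{\left(-5 \right)}\right) V{\left(4 \right)} = \left(-7 + \left(20 + 5 \left(-5\right)^{2} + 20 \left(-5\right)\right)\right) 0 = \left(-7 + \left(20 + 5 \cdot 25 - 100\right)\right) 0 = \left(-7 + \left(20 + 125 - 100\right)\right) 0 = \left(-7 + 45\right) 0 = 38 \cdot 0 = 0$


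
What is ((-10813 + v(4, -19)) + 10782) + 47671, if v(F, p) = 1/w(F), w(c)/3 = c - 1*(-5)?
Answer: 1286281/27 ≈ 47640.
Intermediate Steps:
w(c) = 15 + 3*c (w(c) = 3*(c - 1*(-5)) = 3*(c + 5) = 3*(5 + c) = 15 + 3*c)
v(F, p) = 1/(15 + 3*F)
((-10813 + v(4, -19)) + 10782) + 47671 = ((-10813 + 1/(3*(5 + 4))) + 10782) + 47671 = ((-10813 + (⅓)/9) + 10782) + 47671 = ((-10813 + (⅓)*(⅑)) + 10782) + 47671 = ((-10813 + 1/27) + 10782) + 47671 = (-291950/27 + 10782) + 47671 = -836/27 + 47671 = 1286281/27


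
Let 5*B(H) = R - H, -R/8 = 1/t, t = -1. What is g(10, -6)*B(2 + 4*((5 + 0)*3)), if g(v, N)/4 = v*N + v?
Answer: 2160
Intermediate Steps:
R = 8 (R = -8/(-1) = -8*(-1) = 8)
g(v, N) = 4*v + 4*N*v (g(v, N) = 4*(v*N + v) = 4*(N*v + v) = 4*(v + N*v) = 4*v + 4*N*v)
B(H) = 8/5 - H/5 (B(H) = (8 - H)/5 = 8/5 - H/5)
g(10, -6)*B(2 + 4*((5 + 0)*3)) = (4*10*(1 - 6))*(8/5 - (2 + 4*((5 + 0)*3))/5) = (4*10*(-5))*(8/5 - (2 + 4*(5*3))/5) = -200*(8/5 - (2 + 4*15)/5) = -200*(8/5 - (2 + 60)/5) = -200*(8/5 - ⅕*62) = -200*(8/5 - 62/5) = -200*(-54/5) = 2160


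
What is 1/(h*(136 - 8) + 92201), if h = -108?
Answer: 1/78377 ≈ 1.2759e-5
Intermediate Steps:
1/(h*(136 - 8) + 92201) = 1/(-108*(136 - 8) + 92201) = 1/(-108*128 + 92201) = 1/(-13824 + 92201) = 1/78377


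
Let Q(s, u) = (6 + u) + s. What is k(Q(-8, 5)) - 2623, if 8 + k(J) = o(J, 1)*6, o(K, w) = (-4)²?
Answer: -2535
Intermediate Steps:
o(K, w) = 16
Q(s, u) = 6 + s + u
k(J) = 88 (k(J) = -8 + 16*6 = -8 + 96 = 88)
k(Q(-8, 5)) - 2623 = 88 - 2623 = -2535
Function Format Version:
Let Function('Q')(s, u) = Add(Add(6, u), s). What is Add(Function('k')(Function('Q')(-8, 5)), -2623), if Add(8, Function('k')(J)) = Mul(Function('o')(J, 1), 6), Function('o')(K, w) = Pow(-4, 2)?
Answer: -2535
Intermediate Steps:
Function('o')(K, w) = 16
Function('Q')(s, u) = Add(6, s, u)
Function('k')(J) = 88 (Function('k')(J) = Add(-8, Mul(16, 6)) = Add(-8, 96) = 88)
Add(Function('k')(Function('Q')(-8, 5)), -2623) = Add(88, -2623) = -2535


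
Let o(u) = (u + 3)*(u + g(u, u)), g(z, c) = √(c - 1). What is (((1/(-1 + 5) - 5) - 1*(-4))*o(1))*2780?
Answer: -8340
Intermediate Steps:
g(z, c) = √(-1 + c)
o(u) = (3 + u)*(u + √(-1 + u)) (o(u) = (u + 3)*(u + √(-1 + u)) = (3 + u)*(u + √(-1 + u)))
(((1/(-1 + 5) - 5) - 1*(-4))*o(1))*2780 = (((1/(-1 + 5) - 5) - 1*(-4))*(1² + 3*1 + 3*√(-1 + 1) + 1*√(-1 + 1)))*2780 = (((1/4 - 5) + 4)*(1 + 3 + 3*√0 + 1*√0))*2780 = (((¼ - 5) + 4)*(1 + 3 + 3*0 + 1*0))*2780 = ((-19/4 + 4)*(1 + 3 + 0 + 0))*2780 = -¾*4*2780 = -3*2780 = -8340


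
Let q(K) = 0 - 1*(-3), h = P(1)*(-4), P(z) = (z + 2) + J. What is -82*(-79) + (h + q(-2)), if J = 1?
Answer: 6465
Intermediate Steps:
P(z) = 3 + z (P(z) = (z + 2) + 1 = (2 + z) + 1 = 3 + z)
h = -16 (h = (3 + 1)*(-4) = 4*(-4) = -16)
q(K) = 3 (q(K) = 0 + 3 = 3)
-82*(-79) + (h + q(-2)) = -82*(-79) + (-16 + 3) = 6478 - 13 = 6465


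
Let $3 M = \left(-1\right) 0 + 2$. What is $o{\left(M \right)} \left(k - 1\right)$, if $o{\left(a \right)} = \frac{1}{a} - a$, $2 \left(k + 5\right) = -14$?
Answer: $- \frac{65}{6} \approx -10.833$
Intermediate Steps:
$k = -12$ ($k = -5 + \frac{1}{2} \left(-14\right) = -5 - 7 = -12$)
$M = \frac{2}{3}$ ($M = \frac{\left(-1\right) 0 + 2}{3} = \frac{0 + 2}{3} = \frac{1}{3} \cdot 2 = \frac{2}{3} \approx 0.66667$)
$o{\left(M \right)} \left(k - 1\right) = \left(\frac{1}{\frac{2}{3}} - \frac{2}{3}\right) \left(-12 - 1\right) = \left(\frac{3}{2} - \frac{2}{3}\right) \left(-13\right) = \frac{5}{6} \left(-13\right) = - \frac{65}{6}$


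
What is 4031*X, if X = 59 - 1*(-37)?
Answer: 386976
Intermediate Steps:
X = 96 (X = 59 + 37 = 96)
4031*X = 4031*96 = 386976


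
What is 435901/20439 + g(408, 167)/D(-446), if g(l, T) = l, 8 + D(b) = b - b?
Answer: -606488/20439 ≈ -29.673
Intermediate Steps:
D(b) = -8 (D(b) = -8 + (b - b) = -8 + 0 = -8)
435901/20439 + g(408, 167)/D(-446) = 435901/20439 + 408/(-8) = 435901*(1/20439) + 408*(-1/8) = 435901/20439 - 51 = -606488/20439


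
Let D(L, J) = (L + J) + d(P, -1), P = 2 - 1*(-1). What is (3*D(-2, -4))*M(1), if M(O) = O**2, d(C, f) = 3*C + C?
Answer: 18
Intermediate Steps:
P = 3 (P = 2 + 1 = 3)
d(C, f) = 4*C
D(L, J) = 12 + J + L (D(L, J) = (L + J) + 4*3 = (J + L) + 12 = 12 + J + L)
(3*D(-2, -4))*M(1) = (3*(12 - 4 - 2))*1**2 = (3*6)*1 = 18*1 = 18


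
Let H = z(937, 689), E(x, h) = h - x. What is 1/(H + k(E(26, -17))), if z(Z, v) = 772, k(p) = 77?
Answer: 1/849 ≈ 0.0011779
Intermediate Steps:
H = 772
1/(H + k(E(26, -17))) = 1/(772 + 77) = 1/849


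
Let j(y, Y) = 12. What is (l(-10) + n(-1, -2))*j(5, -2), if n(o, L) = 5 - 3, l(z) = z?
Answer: -96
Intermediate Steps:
n(o, L) = 2
(l(-10) + n(-1, -2))*j(5, -2) = (-10 + 2)*12 = -8*12 = -96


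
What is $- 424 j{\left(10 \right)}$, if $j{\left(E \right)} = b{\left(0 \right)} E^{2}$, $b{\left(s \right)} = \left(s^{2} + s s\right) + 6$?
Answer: $-254400$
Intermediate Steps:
$b{\left(s \right)} = 6 + 2 s^{2}$ ($b{\left(s \right)} = \left(s^{2} + s^{2}\right) + 6 = 2 s^{2} + 6 = 6 + 2 s^{2}$)
$j{\left(E \right)} = 6 E^{2}$ ($j{\left(E \right)} = \left(6 + 2 \cdot 0^{2}\right) E^{2} = \left(6 + 2 \cdot 0\right) E^{2} = \left(6 + 0\right) E^{2} = 6 E^{2}$)
$- 424 j{\left(10 \right)} = - 424 \cdot 6 \cdot 10^{2} = - 424 \cdot 6 \cdot 100 = \left(-424\right) 600 = -254400$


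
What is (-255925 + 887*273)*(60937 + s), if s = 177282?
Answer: -3281228506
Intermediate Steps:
(-255925 + 887*273)*(60937 + s) = (-255925 + 887*273)*(60937 + 177282) = (-255925 + 242151)*238219 = -13774*238219 = -3281228506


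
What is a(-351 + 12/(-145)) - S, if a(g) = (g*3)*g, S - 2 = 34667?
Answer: 7045652222/21025 ≈ 3.3511e+5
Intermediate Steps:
S = 34669 (S = 2 + 34667 = 34669)
a(g) = 3*g² (a(g) = (3*g)*g = 3*g²)
a(-351 + 12/(-145)) - S = 3*(-351 + 12/(-145))² - 1*34669 = 3*(-351 + 12*(-1/145))² - 34669 = 3*(-351 - 12/145)² - 34669 = 3*(-50907/145)² - 34669 = 3*(2591522649/21025) - 34669 = 7774567947/21025 - 34669 = 7045652222/21025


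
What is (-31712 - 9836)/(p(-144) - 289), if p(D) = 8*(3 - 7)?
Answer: 41548/321 ≈ 129.43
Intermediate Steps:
p(D) = -32 (p(D) = 8*(-4) = -32)
(-31712 - 9836)/(p(-144) - 289) = (-31712 - 9836)/(-32 - 289) = -41548/(-321) = -41548*(-1/321) = 41548/321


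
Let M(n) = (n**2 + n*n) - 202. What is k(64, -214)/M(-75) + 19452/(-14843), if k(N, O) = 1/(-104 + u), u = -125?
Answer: -49213419227/37552671256 ≈ -1.3105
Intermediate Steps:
k(N, O) = -1/229 (k(N, O) = 1/(-104 - 125) = 1/(-229) = -1/229)
M(n) = -202 + 2*n**2 (M(n) = (n**2 + n**2) - 202 = 2*n**2 - 202 = -202 + 2*n**2)
k(64, -214)/M(-75) + 19452/(-14843) = -1/(229*(-202 + 2*(-75)**2)) + 19452/(-14843) = -1/(229*(-202 + 2*5625)) + 19452*(-1/14843) = -1/(229*(-202 + 11250)) - 19452/14843 = -1/229/11048 - 19452/14843 = -1/229*1/11048 - 19452/14843 = -1/2529992 - 19452/14843 = -49213419227/37552671256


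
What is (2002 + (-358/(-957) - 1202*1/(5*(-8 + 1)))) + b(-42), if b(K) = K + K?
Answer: 65406254/33495 ≈ 1952.7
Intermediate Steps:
b(K) = 2*K
(2002 + (-358/(-957) - 1202*1/(5*(-8 + 1)))) + b(-42) = (2002 + (-358/(-957) - 1202*1/(5*(-8 + 1)))) + 2*(-42) = (2002 + (-358*(-1/957) - 1202/(5*(-7)))) - 84 = (2002 + (358/957 - 1202/(-35))) - 84 = (2002 + (358/957 - 1202*(-1/35))) - 84 = (2002 + (358/957 + 1202/35)) - 84 = (2002 + 1162844/33495) - 84 = 68219834/33495 - 84 = 65406254/33495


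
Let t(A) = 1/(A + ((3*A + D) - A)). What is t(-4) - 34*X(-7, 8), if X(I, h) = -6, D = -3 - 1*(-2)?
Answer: 2651/13 ≈ 203.92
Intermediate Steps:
D = -1 (D = -3 + 2 = -1)
t(A) = 1/(-1 + 3*A) (t(A) = 1/(A + ((3*A - 1) - A)) = 1/(A + ((-1 + 3*A) - A)) = 1/(A + (-1 + 2*A)) = 1/(-1 + 3*A))
t(-4) - 34*X(-7, 8) = 1/(-1 + 3*(-4)) - 34*(-6) = 1/(-1 - 12) + 204 = 1/(-13) + 204 = -1/13 + 204 = 2651/13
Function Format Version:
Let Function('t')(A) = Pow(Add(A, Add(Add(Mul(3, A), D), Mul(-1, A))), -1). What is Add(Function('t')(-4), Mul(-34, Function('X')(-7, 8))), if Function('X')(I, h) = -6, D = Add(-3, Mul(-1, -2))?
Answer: Rational(2651, 13) ≈ 203.92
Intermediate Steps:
D = -1 (D = Add(-3, 2) = -1)
Function('t')(A) = Pow(Add(-1, Mul(3, A)), -1) (Function('t')(A) = Pow(Add(A, Add(Add(Mul(3, A), -1), Mul(-1, A))), -1) = Pow(Add(A, Add(Add(-1, Mul(3, A)), Mul(-1, A))), -1) = Pow(Add(A, Add(-1, Mul(2, A))), -1) = Pow(Add(-1, Mul(3, A)), -1))
Add(Function('t')(-4), Mul(-34, Function('X')(-7, 8))) = Add(Pow(Add(-1, Mul(3, -4)), -1), Mul(-34, -6)) = Add(Pow(Add(-1, -12), -1), 204) = Add(Pow(-13, -1), 204) = Add(Rational(-1, 13), 204) = Rational(2651, 13)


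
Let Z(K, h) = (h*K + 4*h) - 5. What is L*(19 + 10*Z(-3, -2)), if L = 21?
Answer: -1071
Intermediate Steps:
Z(K, h) = -5 + 4*h + K*h (Z(K, h) = (K*h + 4*h) - 5 = (4*h + K*h) - 5 = -5 + 4*h + K*h)
L*(19 + 10*Z(-3, -2)) = 21*(19 + 10*(-5 + 4*(-2) - 3*(-2))) = 21*(19 + 10*(-5 - 8 + 6)) = 21*(19 + 10*(-7)) = 21*(19 - 70) = 21*(-51) = -1071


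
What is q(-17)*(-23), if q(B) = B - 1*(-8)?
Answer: 207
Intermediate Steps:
q(B) = 8 + B (q(B) = B + 8 = 8 + B)
q(-17)*(-23) = (8 - 17)*(-23) = -9*(-23) = 207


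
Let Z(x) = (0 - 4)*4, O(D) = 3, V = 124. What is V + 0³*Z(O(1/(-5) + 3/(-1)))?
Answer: 124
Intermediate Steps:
Z(x) = -16 (Z(x) = -4*4 = -16)
V + 0³*Z(O(1/(-5) + 3/(-1))) = 124 + 0³*(-16) = 124 + 0*(-16) = 124 + 0 = 124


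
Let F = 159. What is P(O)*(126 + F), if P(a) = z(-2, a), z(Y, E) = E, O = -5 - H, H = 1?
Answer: -1710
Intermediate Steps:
O = -6 (O = -5 - 1*1 = -5 - 1 = -6)
P(a) = a
P(O)*(126 + F) = -6*(126 + 159) = -6*285 = -1710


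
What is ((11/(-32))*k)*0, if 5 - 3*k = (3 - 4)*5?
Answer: 0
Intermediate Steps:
k = 10/3 (k = 5/3 - (3 - 4)*5/3 = 5/3 - (-1)*5/3 = 5/3 - ⅓*(-5) = 5/3 + 5/3 = 10/3 ≈ 3.3333)
((11/(-32))*k)*0 = ((11/(-32))*(10/3))*0 = ((11*(-1/32))*(10/3))*0 = -11/32*10/3*0 = -55/48*0 = 0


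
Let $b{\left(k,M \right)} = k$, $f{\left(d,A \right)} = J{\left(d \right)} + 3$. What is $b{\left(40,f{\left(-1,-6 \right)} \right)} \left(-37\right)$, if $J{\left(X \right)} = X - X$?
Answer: $-1480$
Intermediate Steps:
$J{\left(X \right)} = 0$
$f{\left(d,A \right)} = 3$ ($f{\left(d,A \right)} = 0 + 3 = 3$)
$b{\left(40,f{\left(-1,-6 \right)} \right)} \left(-37\right) = 40 \left(-37\right) = -1480$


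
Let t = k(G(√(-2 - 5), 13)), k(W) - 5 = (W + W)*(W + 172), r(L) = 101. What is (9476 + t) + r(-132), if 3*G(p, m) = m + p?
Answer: 33326/3 + 1084*I*√7/9 ≈ 11109.0 + 318.67*I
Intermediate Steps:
G(p, m) = m/3 + p/3 (G(p, m) = (m + p)/3 = m/3 + p/3)
k(W) = 5 + 2*W*(172 + W) (k(W) = 5 + (W + W)*(W + 172) = 5 + (2*W)*(172 + W) = 5 + 2*W*(172 + W))
t = 4487/3 + 2*(13/3 + I*√7/3)² + 344*I*√7/3 (t = 5 + 2*((⅓)*13 + √(-2 - 5)/3)² + 344*((⅓)*13 + √(-2 - 5)/3) = 5 + 2*(13/3 + √(-7)/3)² + 344*(13/3 + √(-7)/3) = 5 + 2*(13/3 + (I*√7)/3)² + 344*(13/3 + (I*√7)/3) = 5 + 2*(13/3 + I*√7/3)² + 344*(13/3 + I*√7/3) = 5 + 2*(13/3 + I*√7/3)² + (4472/3 + 344*I*√7/3) = 4487/3 + 2*(13/3 + I*√7/3)² + 344*I*√7/3 ≈ 1531.7 + 318.67*I)
(9476 + t) + r(-132) = (9476 + (4595/3 + 1084*I*√7/9)) + 101 = (33023/3 + 1084*I*√7/9) + 101 = 33326/3 + 1084*I*√7/9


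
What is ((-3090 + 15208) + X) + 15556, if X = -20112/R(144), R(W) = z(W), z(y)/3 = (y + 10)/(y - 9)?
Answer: 1678378/77 ≈ 21797.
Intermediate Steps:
z(y) = 3*(10 + y)/(-9 + y) (z(y) = 3*((y + 10)/(y - 9)) = 3*((10 + y)/(-9 + y)) = 3*(10 + y)/(-9 + y))
R(W) = 3*(10 + W)/(-9 + W)
X = -452520/77 (X = -20112*(-9 + 144)/(3*(10 + 144)) = -20112/(3*154/135) = -20112/(3*(1/135)*154) = -20112/154/45 = -20112*45/154 = -452520/77 ≈ -5876.9)
((-3090 + 15208) + X) + 15556 = ((-3090 + 15208) - 452520/77) + 15556 = (12118 - 452520/77) + 15556 = 480566/77 + 15556 = 1678378/77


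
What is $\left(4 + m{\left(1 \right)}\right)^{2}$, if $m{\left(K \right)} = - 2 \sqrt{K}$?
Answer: $4$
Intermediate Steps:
$\left(4 + m{\left(1 \right)}\right)^{2} = \left(4 - 2 \sqrt{1}\right)^{2} = \left(4 - 2\right)^{2} = 2^{2} = 4$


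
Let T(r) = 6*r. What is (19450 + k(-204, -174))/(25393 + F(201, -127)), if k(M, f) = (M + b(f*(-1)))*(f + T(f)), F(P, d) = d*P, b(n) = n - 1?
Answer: -28604/67 ≈ -426.93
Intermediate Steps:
b(n) = -1 + n
F(P, d) = P*d
k(M, f) = 7*f*(-1 + M - f) (k(M, f) = (M + (-1 + f*(-1)))*(f + 6*f) = (M + (-1 - f))*(7*f) = (-1 + M - f)*(7*f) = 7*f*(-1 + M - f))
(19450 + k(-204, -174))/(25393 + F(201, -127)) = (19450 + 7*(-174)*(-1 - 204 - 1*(-174)))/(25393 + 201*(-127)) = (19450 + 7*(-174)*(-1 - 204 + 174))/(25393 - 25527) = (19450 + 7*(-174)*(-31))/(-134) = (19450 + 37758)*(-1/134) = 57208*(-1/134) = -28604/67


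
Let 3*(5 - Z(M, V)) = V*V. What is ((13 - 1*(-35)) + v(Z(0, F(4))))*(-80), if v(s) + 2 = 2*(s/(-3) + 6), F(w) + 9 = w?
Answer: -43360/9 ≈ -4817.8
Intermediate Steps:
F(w) = -9 + w
Z(M, V) = 5 - V²/3 (Z(M, V) = 5 - V*V/3 = 5 - V²/3)
v(s) = 10 - 2*s/3 (v(s) = -2 + 2*(s/(-3) + 6) = -2 + 2*(s*(-⅓) + 6) = -2 + 2*(-s/3 + 6) = -2 + 2*(6 - s/3) = -2 + (12 - 2*s/3) = 10 - 2*s/3)
((13 - 1*(-35)) + v(Z(0, F(4))))*(-80) = ((13 - 1*(-35)) + (10 - 2*(5 - (-9 + 4)²/3)/3))*(-80) = ((13 + 35) + (10 - 2*(5 - ⅓*(-5)²)/3))*(-80) = (48 + (10 - 2*(5 - ⅓*25)/3))*(-80) = (48 + (10 - 2*(5 - 25/3)/3))*(-80) = (48 + (10 - ⅔*(-10/3)))*(-80) = (48 + (10 + 20/9))*(-80) = (48 + 110/9)*(-80) = (542/9)*(-80) = -43360/9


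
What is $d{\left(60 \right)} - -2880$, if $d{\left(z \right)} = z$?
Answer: $2940$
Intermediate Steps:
$d{\left(60 \right)} - -2880 = 60 - -2880 = 60 + 2880 = 2940$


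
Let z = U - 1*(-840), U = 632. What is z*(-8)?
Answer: -11776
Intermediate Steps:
z = 1472 (z = 632 - 1*(-840) = 632 + 840 = 1472)
z*(-8) = 1472*(-8) = -11776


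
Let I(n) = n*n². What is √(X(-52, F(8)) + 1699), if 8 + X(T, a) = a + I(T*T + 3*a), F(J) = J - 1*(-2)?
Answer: √20435984605 ≈ 1.4295e+5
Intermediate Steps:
F(J) = 2 + J (F(J) = J + 2 = 2 + J)
I(n) = n³
X(T, a) = -8 + a + (T² + 3*a)³ (X(T, a) = -8 + (a + (T*T + 3*a)³) = -8 + (a + (T² + 3*a)³) = -8 + a + (T² + 3*a)³)
√(X(-52, F(8)) + 1699) = √((-8 + (2 + 8) + ((-52)² + 3*(2 + 8))³) + 1699) = √((-8 + 10 + (2704 + 3*10)³) + 1699) = √((-8 + 10 + (2704 + 30)³) + 1699) = √((-8 + 10 + 2734³) + 1699) = √((-8 + 10 + 20435982904) + 1699) = √(20435982906 + 1699) = √20435984605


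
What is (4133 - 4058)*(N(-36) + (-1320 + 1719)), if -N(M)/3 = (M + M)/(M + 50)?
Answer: 217575/7 ≈ 31082.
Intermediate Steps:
N(M) = -6*M/(50 + M) (N(M) = -3*(M + M)/(M + 50) = -3*2*M/(50 + M) = -6*M/(50 + M))
(4133 - 4058)*(N(-36) + (-1320 + 1719)) = (4133 - 4058)*(-6*(-36)/(50 - 36) + (-1320 + 1719)) = 75*(-6*(-36)/14 + 399) = 75*(-6*(-36)*1/14 + 399) = 75*(108/7 + 399) = 75*(2901/7) = 217575/7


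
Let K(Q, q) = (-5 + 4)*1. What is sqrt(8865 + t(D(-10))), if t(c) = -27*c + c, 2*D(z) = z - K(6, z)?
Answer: 3*sqrt(998) ≈ 94.773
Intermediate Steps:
K(Q, q) = -1 (K(Q, q) = -1*1 = -1)
D(z) = 1/2 + z/2 (D(z) = (z - 1*(-1))/2 = (z + 1)/2 = (1 + z)/2 = 1/2 + z/2)
t(c) = -26*c
sqrt(8865 + t(D(-10))) = sqrt(8865 - 26*(1/2 + (1/2)*(-10))) = sqrt(8865 - 26*(1/2 - 5)) = sqrt(8865 - 26*(-9/2)) = sqrt(8865 + 117) = sqrt(8982) = 3*sqrt(998)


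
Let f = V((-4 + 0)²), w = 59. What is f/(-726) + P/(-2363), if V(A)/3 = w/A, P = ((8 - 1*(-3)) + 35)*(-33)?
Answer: 5738279/9149536 ≈ 0.62717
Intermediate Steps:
P = -1518 (P = ((8 + 3) + 35)*(-33) = (11 + 35)*(-33) = 46*(-33) = -1518)
V(A) = 177/A (V(A) = 3*(59/A) = 177/A)
f = 177/16 (f = 177/((-4 + 0)²) = 177/((-4)²) = 177/16 ≈ 11.063)
f/(-726) + P/(-2363) = (177/16)/(-726) - 1518/(-2363) = (177/16)*(-1/726) - 1518*(-1/2363) = -59/3872 + 1518/2363 = 5738279/9149536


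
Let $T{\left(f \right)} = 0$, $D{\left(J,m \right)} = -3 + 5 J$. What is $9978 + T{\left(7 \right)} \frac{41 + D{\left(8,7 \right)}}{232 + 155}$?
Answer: $9978$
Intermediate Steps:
$9978 + T{\left(7 \right)} \frac{41 + D{\left(8,7 \right)}}{232 + 155} = 9978 + 0 \frac{41 + \left(-3 + 5 \cdot 8\right)}{232 + 155} = 9978 + 0 \frac{41 + \left(-3 + 40\right)}{387} = 9978 + 0 \left(41 + 37\right) \frac{1}{387} = 9978 + 0 \cdot 78 \cdot \frac{1}{387} = 9978 + 0 \cdot \frac{26}{129} = 9978 + 0 = 9978$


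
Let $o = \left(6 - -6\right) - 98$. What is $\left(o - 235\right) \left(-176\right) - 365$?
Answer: $56131$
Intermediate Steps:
$o = -86$ ($o = \left(6 + 6\right) - 98 = 12 - 98 = -86$)
$\left(o - 235\right) \left(-176\right) - 365 = \left(-86 - 235\right) \left(-176\right) - 365 = \left(-321\right) \left(-176\right) - 365 = 56496 - 365 = 56131$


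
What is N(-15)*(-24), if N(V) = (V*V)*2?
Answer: -10800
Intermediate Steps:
N(V) = 2*V² (N(V) = V²*2 = 2*V²)
N(-15)*(-24) = (2*(-15)²)*(-24) = (2*225)*(-24) = 450*(-24) = -10800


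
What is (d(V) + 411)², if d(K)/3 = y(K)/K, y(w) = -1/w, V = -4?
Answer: 43204329/256 ≈ 1.6877e+5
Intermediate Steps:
d(K) = -3/K² (d(K) = 3*((-1/K)/K) = 3*(-1/K²) = -3/K²)
(d(V) + 411)² = (-3/(-4)² + 411)² = (-3*1/16 + 411)² = (-3/16 + 411)² = (6573/16)² = 43204329/256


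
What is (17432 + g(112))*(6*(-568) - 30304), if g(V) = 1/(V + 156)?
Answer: -39373736556/67 ≈ -5.8767e+8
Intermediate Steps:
g(V) = 1/(156 + V)
(17432 + g(112))*(6*(-568) - 30304) = (17432 + 1/(156 + 112))*(6*(-568) - 30304) = (17432 + 1/268)*(-3408 - 30304) = (17432 + 1/268)*(-33712) = (4671777/268)*(-33712) = -39373736556/67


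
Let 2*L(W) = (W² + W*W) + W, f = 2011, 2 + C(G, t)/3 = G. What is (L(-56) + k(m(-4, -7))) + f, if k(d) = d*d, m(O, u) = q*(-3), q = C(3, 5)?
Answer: 5200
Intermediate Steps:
C(G, t) = -6 + 3*G
q = 3 (q = -6 + 3*3 = -6 + 9 = 3)
m(O, u) = -9 (m(O, u) = 3*(-3) = -9)
k(d) = d²
L(W) = W² + W/2 (L(W) = ((W² + W*W) + W)/2 = ((W² + W²) + W)/2 = (2*W² + W)/2 = (W + 2*W²)/2 = W² + W/2)
(L(-56) + k(m(-4, -7))) + f = (-56*(½ - 56) + (-9)²) + 2011 = (-56*(-111/2) + 81) + 2011 = (3108 + 81) + 2011 = 3189 + 2011 = 5200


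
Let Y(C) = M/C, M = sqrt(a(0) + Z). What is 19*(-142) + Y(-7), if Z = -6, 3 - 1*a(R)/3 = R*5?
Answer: -2698 - sqrt(3)/7 ≈ -2698.2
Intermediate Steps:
a(R) = 9 - 15*R (a(R) = 9 - 3*R*5 = 9 - 15*R)
M = sqrt(3) (M = sqrt((9 - 15*0) - 6) = sqrt((9 + 0) - 6) = sqrt(9 - 6) = sqrt(3) ≈ 1.7320)
Y(C) = sqrt(3)/C
19*(-142) + Y(-7) = 19*(-142) + sqrt(3)/(-7) = -2698 + sqrt(3)*(-1/7) = -2698 - sqrt(3)/7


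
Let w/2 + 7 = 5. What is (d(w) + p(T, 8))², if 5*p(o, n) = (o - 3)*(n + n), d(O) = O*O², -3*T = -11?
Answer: 861184/225 ≈ 3827.5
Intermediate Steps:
T = 11/3 (T = -⅓*(-11) = 11/3 ≈ 3.6667)
w = -4 (w = -14 + 2*5 = -14 + 10 = -4)
d(O) = O³
p(o, n) = 2*n*(-3 + o)/5 (p(o, n) = ((o - 3)*(n + n))/5 = ((-3 + o)*(2*n))/5 = (2*n*(-3 + o))/5 = 2*n*(-3 + o)/5)
(d(w) + p(T, 8))² = ((-4)³ + (⅖)*8*(-3 + 11/3))² = (-64 + (⅖)*8*(⅔))² = (-64 + 32/15)² = (-928/15)² = 861184/225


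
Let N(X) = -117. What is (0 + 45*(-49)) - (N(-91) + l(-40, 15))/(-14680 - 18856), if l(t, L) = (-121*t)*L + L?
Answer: -36937191/16768 ≈ -2202.8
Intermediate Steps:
l(t, L) = L - 121*L*t (l(t, L) = -121*L*t + L = L - 121*L*t)
(0 + 45*(-49)) - (N(-91) + l(-40, 15))/(-14680 - 18856) = (0 + 45*(-49)) - (-117 + 15*(1 - 121*(-40)))/(-14680 - 18856) = (0 - 2205) - (-117 + 15*(1 + 4840))/(-33536) = -2205 - (-117 + 15*4841)*(-1)/33536 = -2205 - (-117 + 72615)*(-1)/33536 = -2205 - 72498*(-1)/33536 = -2205 - 1*(-36249/16768) = -2205 + 36249/16768 = -36937191/16768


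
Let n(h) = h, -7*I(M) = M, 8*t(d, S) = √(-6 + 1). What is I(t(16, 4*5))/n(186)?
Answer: -I*√5/10416 ≈ -0.00021468*I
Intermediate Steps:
t(d, S) = I*√5/8 (t(d, S) = √(-6 + 1)/8 = √(-5)/8 = (I*√5)/8 = I*√5/8)
I(M) = -M/7
I(t(16, 4*5))/n(186) = -I*√5/56/186 = -I*√5/56*(1/186) = -I*√5/10416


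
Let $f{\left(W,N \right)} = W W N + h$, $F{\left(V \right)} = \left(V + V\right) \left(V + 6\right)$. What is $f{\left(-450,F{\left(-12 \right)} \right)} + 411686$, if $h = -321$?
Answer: $29571365$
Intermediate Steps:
$F{\left(V \right)} = 2 V \left(6 + V\right)$
$f{\left(W,N \right)} = -321 + N W^{2}$ ($f{\left(W,N \right)} = W W N - 321 = W^{2} N - 321 = N W^{2} - 321 = -321 + N W^{2}$)
$f{\left(-450,F{\left(-12 \right)} \right)} + 411686 = \left(-321 + 2 \left(-12\right) \left(6 - 12\right) \left(-450\right)^{2}\right) + 411686 = \left(-321 + 2 \left(-12\right) \left(-6\right) 202500\right) + 411686 = \left(-321 + 144 \cdot 202500\right) + 411686 = \left(-321 + 29160000\right) + 411686 = 29159679 + 411686 = 29571365$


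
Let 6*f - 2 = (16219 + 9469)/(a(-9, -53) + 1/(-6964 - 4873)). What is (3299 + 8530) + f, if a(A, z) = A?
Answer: 1814322082/159801 ≈ 11354.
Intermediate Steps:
f = -75963947/159801 (f = 1/3 + ((16219 + 9469)/(-9 + 1/(-6964 - 4873)))/6 = 1/3 + (25688/(-9 + 1/(-11837)))/6 = 1/3 + (25688/(-9 - 1/11837))/6 = 1/3 + (25688/(-106534/11837))/6 = 1/3 + (25688*(-11837/106534))/6 = 1/3 + (1/6)*(-152034428/53267) = 1/3 - 76017214/159801 = -75963947/159801 ≈ -475.37)
(3299 + 8530) + f = (3299 + 8530) - 75963947/159801 = 11829 - 75963947/159801 = 1814322082/159801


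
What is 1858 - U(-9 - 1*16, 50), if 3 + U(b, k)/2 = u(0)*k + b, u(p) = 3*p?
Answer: 1914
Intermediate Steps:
U(b, k) = -6 + 2*b (U(b, k) = -6 + 2*((3*0)*k + b) = -6 + 2*(0*k + b) = -6 + 2*(0 + b) = -6 + 2*b)
1858 - U(-9 - 1*16, 50) = 1858 - (-6 + 2*(-9 - 1*16)) = 1858 - (-6 + 2*(-9 - 16)) = 1858 - (-6 + 2*(-25)) = 1858 - (-6 - 50) = 1858 - 1*(-56) = 1858 + 56 = 1914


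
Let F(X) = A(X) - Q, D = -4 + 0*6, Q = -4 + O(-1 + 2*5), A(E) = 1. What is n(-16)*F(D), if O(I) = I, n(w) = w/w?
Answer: -4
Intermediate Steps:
n(w) = 1
Q = 5 (Q = -4 + (-1 + 2*5) = -4 + (-1 + 10) = -4 + 9 = 5)
D = -4 (D = -4 + 0 = -4)
F(X) = -4 (F(X) = 1 - 1*5 = 1 - 5 = -4)
n(-16)*F(D) = 1*(-4) = -4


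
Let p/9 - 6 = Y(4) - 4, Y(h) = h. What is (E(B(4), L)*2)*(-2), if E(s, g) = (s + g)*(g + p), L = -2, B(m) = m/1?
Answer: -416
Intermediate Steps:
B(m) = m (B(m) = m*1 = m)
p = 54 (p = 54 + 9*(4 - 4) = 54 + 9*0 = 54 + 0 = 54)
E(s, g) = (54 + g)*(g + s) (E(s, g) = (s + g)*(g + 54) = (g + s)*(54 + g) = (54 + g)*(g + s))
(E(B(4), L)*2)*(-2) = (((-2)² + 54*(-2) + 54*4 - 2*4)*2)*(-2) = ((4 - 108 + 216 - 8)*2)*(-2) = (104*2)*(-2) = 208*(-2) = -416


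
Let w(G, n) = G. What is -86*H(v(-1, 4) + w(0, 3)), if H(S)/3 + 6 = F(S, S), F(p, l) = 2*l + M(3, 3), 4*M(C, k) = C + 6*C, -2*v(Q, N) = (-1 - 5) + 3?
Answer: -1161/2 ≈ -580.50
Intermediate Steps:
v(Q, N) = 3/2 (v(Q, N) = -((-1 - 5) + 3)/2 = -(-6 + 3)/2 = -½*(-3) = 3/2)
M(C, k) = 7*C/4 (M(C, k) = (C + 6*C)/4 = (7*C)/4 = 7*C/4)
F(p, l) = 21/4 + 2*l (F(p, l) = 2*l + (7/4)*3 = 2*l + 21/4 = 21/4 + 2*l)
H(S) = -9/4 + 6*S (H(S) = -18 + 3*(21/4 + 2*S) = -18 + (63/4 + 6*S) = -9/4 + 6*S)
-86*H(v(-1, 4) + w(0, 3)) = -86*(-9/4 + 6*(3/2 + 0)) = -86*(-9/4 + 6*(3/2)) = -86*(-9/4 + 9) = -86*27/4 = -1161/2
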